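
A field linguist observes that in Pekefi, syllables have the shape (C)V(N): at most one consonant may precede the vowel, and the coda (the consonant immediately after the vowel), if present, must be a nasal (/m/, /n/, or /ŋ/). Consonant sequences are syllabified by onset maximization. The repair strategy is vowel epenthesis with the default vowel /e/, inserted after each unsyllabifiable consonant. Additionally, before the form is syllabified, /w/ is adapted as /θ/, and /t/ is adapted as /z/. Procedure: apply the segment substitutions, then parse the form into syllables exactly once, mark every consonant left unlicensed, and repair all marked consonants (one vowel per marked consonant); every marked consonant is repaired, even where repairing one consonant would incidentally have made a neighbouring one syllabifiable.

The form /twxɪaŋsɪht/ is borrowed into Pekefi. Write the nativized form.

Substitution: /t/ → /z/, /w/ → /θ/, giving /zθxɪaŋsɪhz/.
Under (C)V(N), the unsyllabifiable consonants are /z/, /θ/, /h/, /z/ (only a nasal (/m/, /n/, or /ŋ/) is licensed in coda position; onsets are limited to one consonant).
Inserting the epenthetic vowel yields /z/ → /ze/, /θ/ → /θe/, /h/ → /he/, /z/ → /ze/.

zeθexɪaŋsɪheze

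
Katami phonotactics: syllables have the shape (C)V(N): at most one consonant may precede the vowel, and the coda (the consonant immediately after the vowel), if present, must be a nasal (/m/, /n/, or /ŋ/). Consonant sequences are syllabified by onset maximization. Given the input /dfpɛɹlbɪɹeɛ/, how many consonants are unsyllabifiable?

4

Under (C)V(N), the unsyllabifiable consonants are /d/, /f/, /ɹ/, /l/ (only a nasal (/m/, /n/, or /ŋ/) is licensed in coda position; onsets are limited to one consonant).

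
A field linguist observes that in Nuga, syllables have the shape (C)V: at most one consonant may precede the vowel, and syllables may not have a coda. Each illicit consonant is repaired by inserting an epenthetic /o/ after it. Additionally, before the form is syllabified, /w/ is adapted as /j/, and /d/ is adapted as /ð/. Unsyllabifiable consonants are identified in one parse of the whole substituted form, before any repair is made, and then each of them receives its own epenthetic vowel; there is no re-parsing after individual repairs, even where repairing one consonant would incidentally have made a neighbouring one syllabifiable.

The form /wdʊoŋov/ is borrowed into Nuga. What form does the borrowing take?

joðʊoŋovo

Substitution: /w/ → /j/, /d/ → /ð/, giving /jðʊoŋov/.
Syllabifying with onset maximization leaves /j/, /v/ stranded (no codas are permitted; onsets are limited to one consonant).
Each unlicensed consonant becomes the onset of a new syllable: /j/ → /jo/, /v/ → /vo/.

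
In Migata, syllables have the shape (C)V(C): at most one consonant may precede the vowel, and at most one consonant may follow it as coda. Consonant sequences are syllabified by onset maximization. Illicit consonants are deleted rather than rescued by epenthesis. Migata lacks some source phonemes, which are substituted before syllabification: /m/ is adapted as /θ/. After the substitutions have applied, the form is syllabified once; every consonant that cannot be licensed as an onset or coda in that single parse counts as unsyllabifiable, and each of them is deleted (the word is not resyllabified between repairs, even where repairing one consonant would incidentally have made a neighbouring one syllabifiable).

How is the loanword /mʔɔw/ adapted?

ʔɔw

Substitution: /m/ → /θ/, giving /θʔɔw/.
The consonants /θ/ cannot be parsed into a legal (C)V(C) syllable (at most one coda consonant is licensed; onsets are limited to one consonant).
Each unlicensed consonant is deleted: /θ/.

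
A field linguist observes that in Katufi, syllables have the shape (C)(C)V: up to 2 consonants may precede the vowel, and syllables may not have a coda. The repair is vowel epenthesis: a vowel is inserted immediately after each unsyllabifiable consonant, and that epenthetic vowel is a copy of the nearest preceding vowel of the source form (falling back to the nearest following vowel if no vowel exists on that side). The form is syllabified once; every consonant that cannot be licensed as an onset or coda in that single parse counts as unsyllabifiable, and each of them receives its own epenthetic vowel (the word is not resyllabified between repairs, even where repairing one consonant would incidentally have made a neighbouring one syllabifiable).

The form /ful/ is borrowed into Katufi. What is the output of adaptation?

Under (C)(C)V, the unsyllabifiable consonants are /l/ (no codas are permitted; onsets may contain at most 2 consonants).
Each unlicensed consonant becomes the onset of a new syllable: /l/ → /lu/.

fulu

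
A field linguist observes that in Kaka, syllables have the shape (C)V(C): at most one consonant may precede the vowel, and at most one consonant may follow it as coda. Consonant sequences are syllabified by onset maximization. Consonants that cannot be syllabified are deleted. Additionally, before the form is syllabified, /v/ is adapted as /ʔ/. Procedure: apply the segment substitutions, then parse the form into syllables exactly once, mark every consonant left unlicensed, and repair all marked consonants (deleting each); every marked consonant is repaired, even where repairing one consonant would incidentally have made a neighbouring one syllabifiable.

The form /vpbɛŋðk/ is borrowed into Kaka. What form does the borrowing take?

Substitution: /v/ → /ʔ/, giving /ʔpbɛŋðk/.
Under (C)V(C), the unsyllabifiable consonants are /ʔ/, /p/, /ð/, /k/ (at most one coda consonant is licensed; onsets are limited to one consonant).
Deleting the stranded consonants removes /ʔ/, /p/, /ð/, /k/.

bɛŋ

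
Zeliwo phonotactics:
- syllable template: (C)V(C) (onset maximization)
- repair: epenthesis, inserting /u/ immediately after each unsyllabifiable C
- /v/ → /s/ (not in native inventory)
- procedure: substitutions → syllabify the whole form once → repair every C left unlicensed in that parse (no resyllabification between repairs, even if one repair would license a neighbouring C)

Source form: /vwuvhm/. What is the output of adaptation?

Substitution: /v/ → /s/, giving /swushm/.
Under (C)V(C), the unsyllabifiable consonants are /s/, /h/, /m/ (at most one coda consonant is licensed; onsets are limited to one consonant).
Inserting the epenthetic vowel yields /s/ → /su/, /h/ → /hu/, /m/ → /mu/.

suwushumu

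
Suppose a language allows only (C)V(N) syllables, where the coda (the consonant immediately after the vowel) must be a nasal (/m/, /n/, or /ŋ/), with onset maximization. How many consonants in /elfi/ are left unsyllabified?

1

The consonants /l/ cannot be parsed into a legal (C)V(N) syllable (only a nasal (/m/, /n/, or /ŋ/) is licensed in coda position; onsets are limited to one consonant).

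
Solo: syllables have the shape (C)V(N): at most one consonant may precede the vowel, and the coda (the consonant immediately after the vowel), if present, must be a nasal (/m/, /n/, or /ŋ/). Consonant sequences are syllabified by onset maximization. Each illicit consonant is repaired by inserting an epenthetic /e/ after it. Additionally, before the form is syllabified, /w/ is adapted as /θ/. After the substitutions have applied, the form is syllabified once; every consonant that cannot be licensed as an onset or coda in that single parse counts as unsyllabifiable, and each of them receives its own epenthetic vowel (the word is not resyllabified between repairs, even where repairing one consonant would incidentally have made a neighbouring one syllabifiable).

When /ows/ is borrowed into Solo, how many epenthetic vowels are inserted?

2

After substitution the input is /oθs/.
The unsyllabifiable consonants are /θ/, /s/; each receives one epenthetic vowel.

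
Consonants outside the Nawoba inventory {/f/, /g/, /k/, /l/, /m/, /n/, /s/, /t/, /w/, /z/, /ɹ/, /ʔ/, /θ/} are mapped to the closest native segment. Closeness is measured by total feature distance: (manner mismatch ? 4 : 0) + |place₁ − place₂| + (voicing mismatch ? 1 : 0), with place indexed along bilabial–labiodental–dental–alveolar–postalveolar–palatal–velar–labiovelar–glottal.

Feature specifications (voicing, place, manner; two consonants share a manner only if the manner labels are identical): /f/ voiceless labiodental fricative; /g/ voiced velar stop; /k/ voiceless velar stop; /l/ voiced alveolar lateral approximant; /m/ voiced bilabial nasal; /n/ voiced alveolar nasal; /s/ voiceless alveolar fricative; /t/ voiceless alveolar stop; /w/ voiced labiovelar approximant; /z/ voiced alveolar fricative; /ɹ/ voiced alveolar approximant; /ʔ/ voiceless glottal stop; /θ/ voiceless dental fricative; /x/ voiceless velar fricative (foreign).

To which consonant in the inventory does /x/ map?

s

/s/ is closest: same manner (fricative), place distance 3 (velar→alveolar), same voicing; total 3. Next closest is /k/ at distance 4.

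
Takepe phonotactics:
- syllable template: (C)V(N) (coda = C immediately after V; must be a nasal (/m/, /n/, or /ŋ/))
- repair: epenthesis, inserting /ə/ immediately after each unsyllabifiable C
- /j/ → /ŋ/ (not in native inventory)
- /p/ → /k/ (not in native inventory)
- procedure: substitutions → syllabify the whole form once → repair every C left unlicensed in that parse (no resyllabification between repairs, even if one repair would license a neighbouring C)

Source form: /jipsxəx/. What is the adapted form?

Substitution: /j/ → /ŋ/, /p/ → /k/, giving /ŋiksxəx/.
Syllabifying with onset maximization leaves /k/, /s/, /x/ stranded (only a nasal (/m/, /n/, or /ŋ/) is licensed in coda position; onsets are limited to one consonant).
Each unlicensed consonant becomes the onset of a new syllable: /k/ → /kə/, /s/ → /sə/, /x/ → /xə/.

ŋikəsəxəxə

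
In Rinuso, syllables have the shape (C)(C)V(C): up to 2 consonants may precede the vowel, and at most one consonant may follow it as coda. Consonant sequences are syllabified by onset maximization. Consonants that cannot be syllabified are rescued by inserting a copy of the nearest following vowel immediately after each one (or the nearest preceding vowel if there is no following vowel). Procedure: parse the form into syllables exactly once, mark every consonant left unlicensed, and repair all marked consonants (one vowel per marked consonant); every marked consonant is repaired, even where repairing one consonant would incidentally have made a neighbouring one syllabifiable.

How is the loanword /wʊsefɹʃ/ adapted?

The consonants /ɹ/, /ʃ/ cannot be parsed into a legal (C)(C)V(C) syllable (at most one coda consonant is licensed; onsets may contain at most 2 consonants).
Inserting the epenthetic vowel yields /ɹ/ → /ɹe/, /ʃ/ → /ʃe/.

wʊsefɹeʃe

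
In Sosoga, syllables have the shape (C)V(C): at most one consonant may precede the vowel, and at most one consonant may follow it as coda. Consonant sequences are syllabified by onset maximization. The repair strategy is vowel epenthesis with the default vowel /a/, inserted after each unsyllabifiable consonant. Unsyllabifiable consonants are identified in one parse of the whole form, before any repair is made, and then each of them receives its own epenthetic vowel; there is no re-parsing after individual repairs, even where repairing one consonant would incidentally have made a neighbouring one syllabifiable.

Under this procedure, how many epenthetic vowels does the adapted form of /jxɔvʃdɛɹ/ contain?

The unsyllabifiable consonants are /j/, /ʃ/; each receives one epenthetic vowel.

2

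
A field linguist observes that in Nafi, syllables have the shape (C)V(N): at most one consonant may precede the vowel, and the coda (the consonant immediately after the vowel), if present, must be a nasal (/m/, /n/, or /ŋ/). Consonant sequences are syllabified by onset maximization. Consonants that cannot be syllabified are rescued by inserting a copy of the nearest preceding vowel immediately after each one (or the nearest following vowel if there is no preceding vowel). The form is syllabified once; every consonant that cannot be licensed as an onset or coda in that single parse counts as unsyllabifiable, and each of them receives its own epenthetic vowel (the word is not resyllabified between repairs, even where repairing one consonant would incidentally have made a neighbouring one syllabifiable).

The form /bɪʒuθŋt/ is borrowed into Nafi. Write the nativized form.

Syllabifying with onset maximization leaves /θ/, /ŋ/, /t/ stranded (only a nasal (/m/, /n/, or /ŋ/) is licensed in coda position; onsets are limited to one consonant).
Inserting the epenthetic vowel yields /θ/ → /θu/, /ŋ/ → /ŋu/, /t/ → /tu/.

bɪʒuθuŋutu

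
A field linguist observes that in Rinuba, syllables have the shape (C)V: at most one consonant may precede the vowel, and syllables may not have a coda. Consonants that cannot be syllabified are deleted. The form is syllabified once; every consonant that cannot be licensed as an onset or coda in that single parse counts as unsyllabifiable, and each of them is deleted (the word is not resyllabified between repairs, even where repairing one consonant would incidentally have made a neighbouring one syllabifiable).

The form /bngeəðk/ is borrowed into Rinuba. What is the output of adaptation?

geə

Under (C)V, the unsyllabifiable consonants are /b/, /n/, /ð/, /k/ (no codas are permitted; onsets are limited to one consonant).
Deleting the stranded consonants removes /b/, /n/, /ð/, /k/.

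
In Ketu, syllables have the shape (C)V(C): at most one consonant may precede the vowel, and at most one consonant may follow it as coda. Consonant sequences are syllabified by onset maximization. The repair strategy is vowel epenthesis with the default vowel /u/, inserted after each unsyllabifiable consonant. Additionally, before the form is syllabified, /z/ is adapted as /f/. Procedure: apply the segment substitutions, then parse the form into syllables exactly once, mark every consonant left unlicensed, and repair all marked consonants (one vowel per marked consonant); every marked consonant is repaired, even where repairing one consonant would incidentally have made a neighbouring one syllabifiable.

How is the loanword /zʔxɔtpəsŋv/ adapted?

Substitution: /z/ → /f/, giving /fʔxɔtpəsŋv/.
Under (C)V(C), the unsyllabifiable consonants are /f/, /ʔ/, /ŋ/, /v/ (at most one coda consonant is licensed; onsets are limited to one consonant).
Epenthesis after each stranded consonant: /f/ → /fu/, /ʔ/ → /ʔu/, /ŋ/ → /ŋu/, /v/ → /vu/.

fuʔuxɔtpəsŋuvu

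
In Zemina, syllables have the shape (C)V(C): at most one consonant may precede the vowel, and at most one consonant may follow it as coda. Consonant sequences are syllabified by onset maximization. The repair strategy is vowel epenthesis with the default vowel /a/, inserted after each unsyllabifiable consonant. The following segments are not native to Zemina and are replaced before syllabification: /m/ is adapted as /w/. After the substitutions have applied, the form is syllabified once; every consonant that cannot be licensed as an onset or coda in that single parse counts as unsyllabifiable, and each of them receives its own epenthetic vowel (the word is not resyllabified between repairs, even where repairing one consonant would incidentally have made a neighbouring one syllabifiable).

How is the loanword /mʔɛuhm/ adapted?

waʔɛuhwa

Substitution: /m/ → /w/, giving /wʔɛuhw/.
Under (C)V(C), the unsyllabifiable consonants are /w/, /w/ (at most one coda consonant is licensed; onsets are limited to one consonant).
Epenthesis after each stranded consonant: /w/ → /wa/, /w/ → /wa/.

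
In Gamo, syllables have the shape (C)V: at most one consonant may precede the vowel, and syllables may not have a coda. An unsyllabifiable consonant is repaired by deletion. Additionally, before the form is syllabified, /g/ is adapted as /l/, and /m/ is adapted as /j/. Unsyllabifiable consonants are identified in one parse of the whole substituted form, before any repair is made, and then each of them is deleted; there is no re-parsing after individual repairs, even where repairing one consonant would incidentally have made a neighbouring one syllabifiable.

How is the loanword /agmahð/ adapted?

Substitution: /g/ → /l/, /m/ → /j/, giving /aljahð/.
Under (C)V, the unsyllabifiable consonants are /l/, /h/, /ð/ (no codas are permitted; onsets are limited to one consonant).
Deletion applies to /l/, /h/, /ð/.

aja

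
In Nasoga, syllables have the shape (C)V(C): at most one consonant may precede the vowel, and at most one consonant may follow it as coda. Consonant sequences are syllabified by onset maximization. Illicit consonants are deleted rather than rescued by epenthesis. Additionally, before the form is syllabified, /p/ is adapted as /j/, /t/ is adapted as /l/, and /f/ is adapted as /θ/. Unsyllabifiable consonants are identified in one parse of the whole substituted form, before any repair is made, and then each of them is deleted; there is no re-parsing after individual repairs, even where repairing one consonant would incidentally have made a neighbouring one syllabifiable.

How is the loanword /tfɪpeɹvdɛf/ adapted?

θɪjeɹdɛθ

Substitution: /t/ → /l/, /f/ → /θ/, /p/ → /j/, giving /lθɪjeɹvdɛθ/.
Syllabifying with onset maximization leaves /l/, /v/ stranded (at most one coda consonant is licensed; onsets are limited to one consonant).
Each unlicensed consonant is deleted: /l/, /v/.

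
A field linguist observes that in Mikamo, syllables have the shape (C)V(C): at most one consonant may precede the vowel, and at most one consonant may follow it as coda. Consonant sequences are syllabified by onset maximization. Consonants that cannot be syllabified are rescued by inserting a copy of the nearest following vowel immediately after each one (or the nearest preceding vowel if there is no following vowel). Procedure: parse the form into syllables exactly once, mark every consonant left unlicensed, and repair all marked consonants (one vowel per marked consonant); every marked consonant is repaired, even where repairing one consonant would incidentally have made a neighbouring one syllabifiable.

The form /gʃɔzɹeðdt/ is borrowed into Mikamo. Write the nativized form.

Syllabifying with onset maximization leaves /g/, /d/, /t/ stranded (at most one coda consonant is licensed; onsets are limited to one consonant).
Epenthesis after each stranded consonant: /g/ → /gɔ/, /d/ → /de/, /t/ → /te/.

gɔʃɔzɹeðdete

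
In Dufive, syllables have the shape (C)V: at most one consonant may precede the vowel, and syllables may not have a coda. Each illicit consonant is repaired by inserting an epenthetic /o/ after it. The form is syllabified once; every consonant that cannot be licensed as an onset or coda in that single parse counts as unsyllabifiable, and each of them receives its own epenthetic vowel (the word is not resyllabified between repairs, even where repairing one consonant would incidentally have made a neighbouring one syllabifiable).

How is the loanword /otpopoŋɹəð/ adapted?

otopopoŋoɹəðo

The consonants /t/, /ŋ/, /ð/ cannot be parsed into a legal (C)V syllable (no codas are permitted; onsets are limited to one consonant).
Inserting the epenthetic vowel yields /t/ → /to/, /ŋ/ → /ŋo/, /ð/ → /ðo/.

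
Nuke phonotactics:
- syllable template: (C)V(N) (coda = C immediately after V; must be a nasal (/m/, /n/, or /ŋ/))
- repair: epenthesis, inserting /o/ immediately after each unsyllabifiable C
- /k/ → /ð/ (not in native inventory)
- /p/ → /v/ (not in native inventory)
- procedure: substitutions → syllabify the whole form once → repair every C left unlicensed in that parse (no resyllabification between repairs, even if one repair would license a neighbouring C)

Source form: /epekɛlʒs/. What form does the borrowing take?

Substitution: /p/ → /v/, /k/ → /ð/, giving /eveðɛlʒs/.
The consonants /l/, /ʒ/, /s/ cannot be parsed into a legal (C)V(N) syllable (only a nasal (/m/, /n/, or /ŋ/) is licensed in coda position; onsets are limited to one consonant).
Epenthesis after each stranded consonant: /l/ → /lo/, /ʒ/ → /ʒo/, /s/ → /so/.

eveðɛloʒoso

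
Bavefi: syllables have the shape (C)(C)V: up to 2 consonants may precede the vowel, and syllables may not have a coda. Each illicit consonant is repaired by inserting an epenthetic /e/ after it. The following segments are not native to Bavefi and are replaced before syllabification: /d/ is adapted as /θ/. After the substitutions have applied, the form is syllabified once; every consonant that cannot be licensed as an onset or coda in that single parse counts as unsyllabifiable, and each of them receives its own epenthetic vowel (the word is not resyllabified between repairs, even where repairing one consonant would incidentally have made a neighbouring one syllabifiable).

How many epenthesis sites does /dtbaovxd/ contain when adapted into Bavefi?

4

After substitution the input is /θtbaovxθ/.
The unsyllabifiable consonants are /θ/, /v/, /x/, /θ/; each receives one epenthetic vowel.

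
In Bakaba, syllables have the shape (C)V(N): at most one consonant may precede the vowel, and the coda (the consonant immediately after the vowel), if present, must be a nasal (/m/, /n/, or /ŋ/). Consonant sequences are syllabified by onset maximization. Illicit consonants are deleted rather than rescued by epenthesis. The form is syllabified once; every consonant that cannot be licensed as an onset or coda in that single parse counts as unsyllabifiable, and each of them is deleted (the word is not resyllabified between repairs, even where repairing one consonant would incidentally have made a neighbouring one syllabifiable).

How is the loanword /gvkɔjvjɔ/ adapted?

Syllabifying with onset maximization leaves /g/, /v/, /j/, /v/ stranded (only a nasal (/m/, /n/, or /ŋ/) is licensed in coda position; onsets are limited to one consonant).
Deletion applies to /g/, /v/, /j/, /v/.

kɔjɔ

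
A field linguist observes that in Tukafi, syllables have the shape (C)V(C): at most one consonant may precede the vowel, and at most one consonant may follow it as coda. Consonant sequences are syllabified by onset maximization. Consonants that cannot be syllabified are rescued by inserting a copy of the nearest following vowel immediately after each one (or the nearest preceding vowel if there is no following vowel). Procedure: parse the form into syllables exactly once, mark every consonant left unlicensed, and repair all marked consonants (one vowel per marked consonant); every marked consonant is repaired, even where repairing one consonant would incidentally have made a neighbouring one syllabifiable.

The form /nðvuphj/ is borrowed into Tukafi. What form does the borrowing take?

Syllabifying with onset maximization leaves /n/, /ð/, /h/, /j/ stranded (at most one coda consonant is licensed; onsets are limited to one consonant).
Inserting the epenthetic vowel yields /n/ → /nu/, /ð/ → /ðu/, /h/ → /hu/, /j/ → /ju/.

nuðuvuphuju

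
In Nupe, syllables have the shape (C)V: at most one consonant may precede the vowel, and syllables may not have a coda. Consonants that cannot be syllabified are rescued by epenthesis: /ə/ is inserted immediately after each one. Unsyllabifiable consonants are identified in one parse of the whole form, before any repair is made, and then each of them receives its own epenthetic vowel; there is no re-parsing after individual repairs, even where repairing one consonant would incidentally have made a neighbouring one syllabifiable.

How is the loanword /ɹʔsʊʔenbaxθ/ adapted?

ɹəʔəsʊʔenəbaxəθə

The consonants /ɹ/, /ʔ/, /n/, /x/, /θ/ cannot be parsed into a legal (C)V syllable (no codas are permitted; onsets are limited to one consonant).
Each unlicensed consonant becomes the onset of a new syllable: /ɹ/ → /ɹə/, /ʔ/ → /ʔə/, /n/ → /nə/, /x/ → /xə/, /θ/ → /θə/.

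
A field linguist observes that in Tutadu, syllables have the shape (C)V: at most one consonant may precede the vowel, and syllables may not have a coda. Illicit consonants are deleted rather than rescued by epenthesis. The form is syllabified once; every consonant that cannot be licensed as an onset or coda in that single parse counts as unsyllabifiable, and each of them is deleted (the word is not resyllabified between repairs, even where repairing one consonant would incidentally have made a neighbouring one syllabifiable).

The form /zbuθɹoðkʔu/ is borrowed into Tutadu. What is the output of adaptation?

The consonants /z/, /θ/, /ð/, /k/ cannot be parsed into a legal (C)V syllable (no codas are permitted; onsets are limited to one consonant).
Deleting the stranded consonants removes /z/, /θ/, /ð/, /k/.

buɹoʔu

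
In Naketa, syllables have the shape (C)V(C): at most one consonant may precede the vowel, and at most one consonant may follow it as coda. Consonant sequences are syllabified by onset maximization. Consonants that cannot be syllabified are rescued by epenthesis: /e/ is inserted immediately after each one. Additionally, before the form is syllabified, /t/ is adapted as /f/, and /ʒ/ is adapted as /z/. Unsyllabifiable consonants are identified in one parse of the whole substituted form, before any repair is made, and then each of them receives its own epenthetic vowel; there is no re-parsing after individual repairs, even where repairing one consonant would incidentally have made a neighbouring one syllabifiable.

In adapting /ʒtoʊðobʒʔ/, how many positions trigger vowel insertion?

3

After substitution the input is /zfoʊðobzʔ/.
The unsyllabifiable consonants are /z/, /z/, /ʔ/; each receives one epenthetic vowel.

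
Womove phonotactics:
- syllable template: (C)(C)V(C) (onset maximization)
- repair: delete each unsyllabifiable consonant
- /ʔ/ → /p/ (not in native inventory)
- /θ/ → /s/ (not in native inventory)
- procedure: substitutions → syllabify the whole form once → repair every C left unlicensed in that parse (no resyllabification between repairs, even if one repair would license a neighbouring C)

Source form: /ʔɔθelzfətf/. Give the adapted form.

Substitution: /ʔ/ → /p/, /θ/ → /s/, giving /pɔselzfətf/.
Syllabifying with onset maximization leaves /f/ stranded (at most one coda consonant is licensed; onsets may contain at most 2 consonants).
Deletion applies to /f/.

pɔselzfət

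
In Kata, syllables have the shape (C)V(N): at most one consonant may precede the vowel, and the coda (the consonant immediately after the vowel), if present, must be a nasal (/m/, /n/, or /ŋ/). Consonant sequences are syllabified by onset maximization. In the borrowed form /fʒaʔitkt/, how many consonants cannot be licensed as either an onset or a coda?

4

Under (C)V(N), the unsyllabifiable consonants are /f/, /t/, /k/, /t/ (only a nasal (/m/, /n/, or /ŋ/) is licensed in coda position; onsets are limited to one consonant).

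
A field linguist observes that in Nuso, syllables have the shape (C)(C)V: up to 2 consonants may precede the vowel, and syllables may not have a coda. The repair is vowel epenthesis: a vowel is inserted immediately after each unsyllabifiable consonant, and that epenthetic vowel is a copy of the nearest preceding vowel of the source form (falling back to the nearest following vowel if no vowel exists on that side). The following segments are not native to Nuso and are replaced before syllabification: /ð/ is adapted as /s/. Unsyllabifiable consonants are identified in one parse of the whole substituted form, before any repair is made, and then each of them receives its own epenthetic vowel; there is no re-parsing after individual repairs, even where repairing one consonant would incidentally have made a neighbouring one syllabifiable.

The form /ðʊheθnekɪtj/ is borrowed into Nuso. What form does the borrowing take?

sʊheθnekɪtɪjɪ

Substitution: /ð/ → /s/, giving /sʊheθnekɪtj/.
Syllabifying with onset maximization leaves /t/, /j/ stranded (no codas are permitted; onsets may contain at most 2 consonants).
Inserting the epenthetic vowel yields /t/ → /tɪ/, /j/ → /jɪ/.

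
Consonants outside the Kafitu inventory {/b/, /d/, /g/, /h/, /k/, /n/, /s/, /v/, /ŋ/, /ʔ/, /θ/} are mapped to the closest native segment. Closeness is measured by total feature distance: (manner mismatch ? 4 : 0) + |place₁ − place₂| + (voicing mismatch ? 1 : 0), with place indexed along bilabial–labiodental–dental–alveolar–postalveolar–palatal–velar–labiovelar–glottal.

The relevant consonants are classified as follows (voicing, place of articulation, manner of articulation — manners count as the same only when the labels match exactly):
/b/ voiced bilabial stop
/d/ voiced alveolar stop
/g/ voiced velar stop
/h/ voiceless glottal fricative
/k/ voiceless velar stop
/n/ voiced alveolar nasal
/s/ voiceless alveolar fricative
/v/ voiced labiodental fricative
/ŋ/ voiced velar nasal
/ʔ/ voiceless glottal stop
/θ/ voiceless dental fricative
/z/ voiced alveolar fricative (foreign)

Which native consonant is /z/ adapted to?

s

/s/ is closest: same manner (fricative), place distance 0 (alveolar→alveolar), voicing differs (+1); total 1. Next closest is /v/ at distance 2.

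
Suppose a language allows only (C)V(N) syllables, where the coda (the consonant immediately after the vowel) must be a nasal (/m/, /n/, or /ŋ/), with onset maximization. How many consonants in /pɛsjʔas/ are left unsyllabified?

Syllabifying with onset maximization leaves /s/, /j/, /s/ stranded (only a nasal (/m/, /n/, or /ŋ/) is licensed in coda position; onsets are limited to one consonant).

3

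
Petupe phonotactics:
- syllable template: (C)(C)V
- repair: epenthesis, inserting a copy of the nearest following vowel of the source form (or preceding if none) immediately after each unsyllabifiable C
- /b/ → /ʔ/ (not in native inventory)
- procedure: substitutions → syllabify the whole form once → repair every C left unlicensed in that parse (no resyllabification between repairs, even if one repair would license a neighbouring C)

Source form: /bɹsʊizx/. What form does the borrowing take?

ʔʊɹsʊizixi

Substitution: /b/ → /ʔ/, giving /ʔɹsʊizx/.
The consonants /ʔ/, /z/, /x/ cannot be parsed into a legal (C)(C)V syllable (no codas are permitted; onsets may contain at most 2 consonants).
Inserting the epenthetic vowel yields /ʔ/ → /ʔʊ/, /z/ → /zi/, /x/ → /xi/.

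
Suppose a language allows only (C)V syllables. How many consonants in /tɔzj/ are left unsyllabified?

Syllabifying with onset maximization leaves /z/, /j/ stranded (no codas are permitted; onsets are limited to one consonant).

2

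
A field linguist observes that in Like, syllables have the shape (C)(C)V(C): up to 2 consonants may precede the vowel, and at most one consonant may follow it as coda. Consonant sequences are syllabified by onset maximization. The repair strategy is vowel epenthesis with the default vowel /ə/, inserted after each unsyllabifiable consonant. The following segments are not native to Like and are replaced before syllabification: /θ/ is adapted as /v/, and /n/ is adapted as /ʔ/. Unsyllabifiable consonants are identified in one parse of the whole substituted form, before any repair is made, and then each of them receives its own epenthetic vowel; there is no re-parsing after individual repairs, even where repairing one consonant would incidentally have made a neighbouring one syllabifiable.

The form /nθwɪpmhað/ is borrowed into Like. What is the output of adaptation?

Substitution: /n/ → /ʔ/, /θ/ → /v/, giving /ʔvwɪpmhað/.
The consonants /ʔ/ cannot be parsed into a legal (C)(C)V(C) syllable (at most one coda consonant is licensed; onsets may contain at most 2 consonants).
Each unlicensed consonant becomes the onset of a new syllable: /ʔ/ → /ʔə/.

ʔəvwɪpmhað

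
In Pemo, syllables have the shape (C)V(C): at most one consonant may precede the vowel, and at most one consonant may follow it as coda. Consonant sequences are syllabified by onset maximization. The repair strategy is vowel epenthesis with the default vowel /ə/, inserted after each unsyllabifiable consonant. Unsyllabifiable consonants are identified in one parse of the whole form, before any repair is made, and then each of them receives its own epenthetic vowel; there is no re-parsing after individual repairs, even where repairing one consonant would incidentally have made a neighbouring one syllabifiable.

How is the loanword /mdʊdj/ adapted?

Under (C)V(C), the unsyllabifiable consonants are /m/, /j/ (at most one coda consonant is licensed; onsets are limited to one consonant).
Inserting the epenthetic vowel yields /m/ → /mə/, /j/ → /jə/.

mədʊdjə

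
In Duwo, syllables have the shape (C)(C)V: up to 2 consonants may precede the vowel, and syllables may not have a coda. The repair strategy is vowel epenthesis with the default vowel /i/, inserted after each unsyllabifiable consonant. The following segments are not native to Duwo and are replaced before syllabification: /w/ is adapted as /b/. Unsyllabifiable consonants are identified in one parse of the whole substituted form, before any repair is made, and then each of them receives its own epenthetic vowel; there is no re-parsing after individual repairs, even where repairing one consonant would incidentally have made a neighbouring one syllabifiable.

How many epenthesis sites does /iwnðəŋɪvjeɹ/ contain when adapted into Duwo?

After substitution the input is /ibnðəŋɪvjeɹ/.
The unsyllabifiable consonants are /b/, /ɹ/; each receives one epenthetic vowel.

2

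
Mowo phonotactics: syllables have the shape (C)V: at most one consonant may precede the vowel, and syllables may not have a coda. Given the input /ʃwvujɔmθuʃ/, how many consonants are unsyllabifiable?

4

Syllabifying with onset maximization leaves /ʃ/, /w/, /m/, /ʃ/ stranded (no codas are permitted; onsets are limited to one consonant).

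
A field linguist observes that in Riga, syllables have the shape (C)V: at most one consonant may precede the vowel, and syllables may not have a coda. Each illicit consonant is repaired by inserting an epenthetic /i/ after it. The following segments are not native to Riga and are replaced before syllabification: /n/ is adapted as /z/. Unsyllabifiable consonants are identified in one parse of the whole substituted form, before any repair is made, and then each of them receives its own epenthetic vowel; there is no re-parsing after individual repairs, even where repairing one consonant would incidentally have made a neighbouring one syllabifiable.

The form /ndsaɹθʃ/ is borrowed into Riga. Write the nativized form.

zidisaɹiθiʃi

Substitution: /n/ → /z/, giving /zdsaɹθʃ/.
Syllabifying with onset maximization leaves /z/, /d/, /ɹ/, /θ/, /ʃ/ stranded (no codas are permitted; onsets are limited to one consonant).
Each unlicensed consonant becomes the onset of a new syllable: /z/ → /zi/, /d/ → /di/, /ɹ/ → /ɹi/, /θ/ → /θi/, /ʃ/ → /ʃi/.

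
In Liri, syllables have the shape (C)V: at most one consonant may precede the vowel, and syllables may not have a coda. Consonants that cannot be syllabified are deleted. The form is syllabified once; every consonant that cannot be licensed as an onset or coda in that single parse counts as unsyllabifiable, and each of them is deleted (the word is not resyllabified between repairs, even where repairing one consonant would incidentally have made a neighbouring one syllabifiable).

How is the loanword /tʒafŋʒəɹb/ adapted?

ʒaʒə

Syllabifying with onset maximization leaves /t/, /f/, /ŋ/, /ɹ/, /b/ stranded (no codas are permitted; onsets are limited to one consonant).
Each unlicensed consonant is deleted: /t/, /f/, /ŋ/, /ɹ/, /b/.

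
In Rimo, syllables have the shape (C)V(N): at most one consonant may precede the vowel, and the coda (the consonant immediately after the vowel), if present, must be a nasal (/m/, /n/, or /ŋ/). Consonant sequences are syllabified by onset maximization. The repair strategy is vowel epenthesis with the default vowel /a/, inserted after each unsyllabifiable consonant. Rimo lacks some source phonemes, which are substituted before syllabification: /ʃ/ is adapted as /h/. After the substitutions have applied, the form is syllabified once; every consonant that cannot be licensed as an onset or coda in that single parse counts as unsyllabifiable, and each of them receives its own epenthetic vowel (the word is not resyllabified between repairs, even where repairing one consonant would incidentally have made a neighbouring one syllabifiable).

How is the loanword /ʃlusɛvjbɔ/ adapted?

halusɛvajabɔ

Substitution: /ʃ/ → /h/, giving /hlusɛvjbɔ/.
Under (C)V(N), the unsyllabifiable consonants are /h/, /v/, /j/ (only a nasal (/m/, /n/, or /ŋ/) is licensed in coda position; onsets are limited to one consonant).
Inserting the epenthetic vowel yields /h/ → /ha/, /v/ → /va/, /j/ → /ja/.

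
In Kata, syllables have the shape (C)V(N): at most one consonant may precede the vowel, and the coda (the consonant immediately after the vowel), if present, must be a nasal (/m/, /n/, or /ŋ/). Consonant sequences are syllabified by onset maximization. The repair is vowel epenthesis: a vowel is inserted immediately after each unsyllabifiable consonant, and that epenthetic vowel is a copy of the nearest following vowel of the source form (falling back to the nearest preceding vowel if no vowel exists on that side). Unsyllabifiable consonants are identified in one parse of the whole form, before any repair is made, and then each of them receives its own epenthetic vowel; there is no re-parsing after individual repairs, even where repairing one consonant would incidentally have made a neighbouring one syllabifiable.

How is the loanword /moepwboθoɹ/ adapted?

Under (C)V(N), the unsyllabifiable consonants are /p/, /w/, /ɹ/ (only a nasal (/m/, /n/, or /ŋ/) is licensed in coda position; onsets are limited to one consonant).
Each unlicensed consonant becomes the onset of a new syllable: /p/ → /po/, /w/ → /wo/, /ɹ/ → /ɹo/.

moepowoboθoɹo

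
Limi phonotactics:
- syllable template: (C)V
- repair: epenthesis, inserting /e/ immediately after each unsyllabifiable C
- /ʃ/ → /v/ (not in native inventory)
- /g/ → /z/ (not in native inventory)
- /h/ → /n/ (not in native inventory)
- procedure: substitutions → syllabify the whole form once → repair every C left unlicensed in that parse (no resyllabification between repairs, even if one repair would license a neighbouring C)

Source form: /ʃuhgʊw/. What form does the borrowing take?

vunezʊwe

Substitution: /ʃ/ → /v/, /h/ → /n/, /g/ → /z/, giving /vunzʊw/.
The consonants /n/, /w/ cannot be parsed into a legal (C)V syllable (no codas are permitted; onsets are limited to one consonant).
Each unlicensed consonant becomes the onset of a new syllable: /n/ → /ne/, /w/ → /we/.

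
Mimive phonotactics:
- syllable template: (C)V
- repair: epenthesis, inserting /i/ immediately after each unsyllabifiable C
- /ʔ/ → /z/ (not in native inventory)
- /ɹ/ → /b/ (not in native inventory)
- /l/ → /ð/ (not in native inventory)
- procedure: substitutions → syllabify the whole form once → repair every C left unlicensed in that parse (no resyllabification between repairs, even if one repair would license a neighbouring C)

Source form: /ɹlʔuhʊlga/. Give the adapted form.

biðizuhʊðiga

Substitution: /ɹ/ → /b/, /l/ → /ð/, /ʔ/ → /z/, giving /bðzuhʊðga/.
Syllabifying with onset maximization leaves /b/, /ð/, /ð/ stranded (no codas are permitted; onsets are limited to one consonant).
Inserting the epenthetic vowel yields /b/ → /bi/, /ð/ → /ði/, /ð/ → /ði/.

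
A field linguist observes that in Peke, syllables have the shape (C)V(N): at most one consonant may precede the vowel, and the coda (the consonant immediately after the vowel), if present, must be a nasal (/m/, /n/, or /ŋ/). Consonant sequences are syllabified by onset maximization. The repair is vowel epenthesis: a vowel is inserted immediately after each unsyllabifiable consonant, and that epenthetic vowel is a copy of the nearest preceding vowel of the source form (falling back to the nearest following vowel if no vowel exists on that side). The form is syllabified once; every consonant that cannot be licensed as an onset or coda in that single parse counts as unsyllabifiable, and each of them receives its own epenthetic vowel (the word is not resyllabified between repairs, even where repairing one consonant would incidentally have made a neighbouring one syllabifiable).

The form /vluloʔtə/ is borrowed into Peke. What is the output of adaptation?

vululoʔotə

Under (C)V(N), the unsyllabifiable consonants are /v/, /ʔ/ (only a nasal (/m/, /n/, or /ŋ/) is licensed in coda position; onsets are limited to one consonant).
Each unlicensed consonant becomes the onset of a new syllable: /v/ → /vu/, /ʔ/ → /ʔo/.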